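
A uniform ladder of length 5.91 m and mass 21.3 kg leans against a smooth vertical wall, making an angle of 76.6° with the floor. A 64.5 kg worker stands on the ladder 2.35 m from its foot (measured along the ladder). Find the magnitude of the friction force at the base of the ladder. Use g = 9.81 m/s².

About the foot of the ladder:
Ladder weight 21.3×9.81 = 209 N acts at 2.955 m along the ladder; its horizontal arm is 2.955·cos76.6° = 0.6848 m → τ = 143.1 N·m clockwise.
Worker: 64.5×9.81 = 632.7 N at 2.35 m → arm 0.5446 m → τ = 344.6 N·m clockwise.
Wall normal N acts horizontally at the top; its moment arm is the height L sinθ = 5.91·sin76.6° = 5.749 m, counterclockwise.
Στ = 0 ⇒ N × 5.749 = 487.7 ⇒ N = 84.8 N.
ΣFx = 0: friction at the foot balances the wall's push, so f = N_wall = 84.8 N.

f ≈ 84.8 N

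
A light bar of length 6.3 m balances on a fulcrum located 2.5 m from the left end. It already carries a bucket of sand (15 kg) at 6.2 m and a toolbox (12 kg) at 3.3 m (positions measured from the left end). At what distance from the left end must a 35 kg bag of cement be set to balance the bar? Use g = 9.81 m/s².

x ≈ 0.64 m from the left end

About the fulcrum (at 2.5 m from the left end):
Bucket of sand: 15 × 9.81 = 147.2 N down at 6.2 m → arm 3.7 m, τ = 147.2 × 3.7 = 544.6 N·m clockwise.
Toolbox: 12 × 9.81 = 117.7 N down at 3.3 m → arm 0.8 m, τ = 117.7 × 0.8 = 94.16 N·m clockwise.
Net moment of existing loads = 638.8 N·m clockwise.
The bag of cement weighs 35 × 9.81 = 343.4 N and must supply an equal counterclockwise moment, so its lever arm about the fulcrum is 638.8 / 343.4 = 1.86 m.
That puts it at 2.5 − 1.86 = 0.64 m from the left end.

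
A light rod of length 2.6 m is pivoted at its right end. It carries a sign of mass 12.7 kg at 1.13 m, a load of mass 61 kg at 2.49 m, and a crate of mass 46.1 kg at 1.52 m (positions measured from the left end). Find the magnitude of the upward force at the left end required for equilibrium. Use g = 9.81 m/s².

F ≈ 284 N

Sum moments about the right end (the unknown pivot reaction has zero arm there).
Sign: 12.7 × 9.81 = 124.6 N down at 1.13 m → arm 1.47 m, τ = 124.6 × 1.47 = 183.2 N·m counterclockwise.
Load: 61 × 9.81 = 598.4 N down at 2.49 m → arm 0.11 m, τ = 598.4 × 0.11 = 65.82 N·m counterclockwise.
Crate: 46.1 × 9.81 = 452.2 N down at 1.52 m → arm 1.08 m, τ = 452.2 × 1.08 = 488.4 N·m counterclockwise.
Net moment of the loads = 737.4 N·m counterclockwise.
The upward force F acts at the left end, arm 2.6 m, giving F × 2.6 clockwise.
Setting net torque to zero: F × 2.6 = 737.4 → F = 737.4 / 2.6 = 284 N.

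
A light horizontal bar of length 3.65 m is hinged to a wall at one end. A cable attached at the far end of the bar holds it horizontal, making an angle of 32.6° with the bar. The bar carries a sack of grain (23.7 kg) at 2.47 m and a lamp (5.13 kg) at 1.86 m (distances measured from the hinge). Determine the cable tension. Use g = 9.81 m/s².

T ≈ 340 N

Sum moments about the hinge (the unknown hinge reaction has zero arm there).
Sack of grain: 23.7 × 9.81 = 232.5 N down at 2.47 m → arm 2.47 m, τ = 232.5 × 2.47 = 574.3 N·m clockwise.
Lamp: 5.13 × 9.81 = 50.33 N down at 1.86 m → arm 1.86 m, τ = 50.33 × 1.86 = 93.61 N·m clockwise.
Total clockwise load moment = 667.9 N·m.
The cable tension T acts at 3.65 m; only its component perpendicular to the bar, T sinθ, produces torque. sin 32.6° = 0.5388.
Setting net torque to zero: T × 3.65 × 0.5388 = 667.9 → T = 667.9 / 1.967 = 340 N.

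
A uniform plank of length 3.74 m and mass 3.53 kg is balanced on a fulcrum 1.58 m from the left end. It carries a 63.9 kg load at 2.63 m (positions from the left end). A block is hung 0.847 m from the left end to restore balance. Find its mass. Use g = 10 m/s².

Take moments about the fulcrum (at 1.58 m from the left end).
Beam weight: 3.53 × 10 = 35.3 N down at 1.87 m → arm 0.29 m, τ = 35.3 × 0.29 = 10.24 N·m clockwise.
Load: 63.9 × 10 = 639 N down at 2.63 m → arm 1.05 m, τ = 639 × 1.05 = 671 N·m clockwise.
Net moment of known loads = 681.2 N·m clockwise.
An unknown mass m at 0.847 m has arm 0.733 m; its moment is m·g·0.733 counterclockwise.
For rotational equilibrium, m × 10 × 0.733 = 681.2, so m = 681.2 / (10 × 0.733) = 92.9 kg.

m ≈ 92.9 kg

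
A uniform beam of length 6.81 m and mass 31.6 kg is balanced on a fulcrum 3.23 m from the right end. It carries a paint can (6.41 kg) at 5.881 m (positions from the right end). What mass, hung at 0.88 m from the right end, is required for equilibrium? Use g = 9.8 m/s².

m ≈ 9.58 kg

Choose the fulcrum (at 3.23 m from the right end) as the axis so the support reaction has zero arm there.
Beam weight: 31.6 × 9.8 = 309.7 N down at 3.405 m → arm 0.175 m, τ = 309.7 × 0.175 = 54.2 N·m counterclockwise.
Paint can: 6.41 × 9.8 = 62.82 N down at 5.881 m → arm 2.651 m, τ = 62.82 × 2.651 = 166.5 N·m counterclockwise.
Net moment of known loads = 220.7 N·m counterclockwise.
An unknown mass m at 0.88 m has arm 2.35 m; its moment is m·g·2.35 clockwise.
For rotational equilibrium, m × 9.8 × 2.35 = 220.7, so m = 220.7 / (9.8 × 2.35) = 9.58 kg.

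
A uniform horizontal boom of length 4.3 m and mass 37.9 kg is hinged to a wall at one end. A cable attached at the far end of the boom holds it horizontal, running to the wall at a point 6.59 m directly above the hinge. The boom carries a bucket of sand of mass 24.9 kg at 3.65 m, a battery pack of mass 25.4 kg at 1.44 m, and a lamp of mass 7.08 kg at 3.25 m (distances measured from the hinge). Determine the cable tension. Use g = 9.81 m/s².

T ≈ 632 N

About the hinge:
Beam weight: 37.9 × 9.81 = 371.8 N down at 2.15 m → arm 2.15 m, τ = 371.8 × 2.15 = 799.4 N·m clockwise.
Bucket of sand: 24.9 × 9.81 = 244.3 N down at 3.65 m → arm 3.65 m, τ = 244.3 × 3.65 = 891.7 N·m clockwise.
Battery pack: 25.4 × 9.81 = 249.2 N down at 1.44 m → arm 1.44 m, τ = 249.2 × 1.44 = 358.8 N·m clockwise.
Lamp: 7.08 × 9.81 = 69.45 N down at 3.25 m → arm 3.25 m, τ = 69.45 × 3.25 = 225.7 N·m clockwise.
Total clockwise load moment = 2276 N·m.
The cable tension T acts at 4.3 m; only its component perpendicular to the boom, T sinθ, produces torque. sinθ = h/√(h²+d²) = 6.59/√(6.59²+4.3²) = 0.8375.
For rotational equilibrium, T × 4.3 × 0.8375 = 2276, so T = 2276 / 3.601 = 632 N.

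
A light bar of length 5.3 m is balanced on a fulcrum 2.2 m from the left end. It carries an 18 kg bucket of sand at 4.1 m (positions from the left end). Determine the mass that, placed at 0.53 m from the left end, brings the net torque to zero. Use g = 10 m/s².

m ≈ 20.5 kg

Sum moments about the fulcrum (at 2.2 m from the left end) (the support reaction has zero arm there).
Bucket of sand: 18 × 10 = 180 N down at 4.1 m → arm 1.9 m, τ = 180 × 1.9 = 342 N·m clockwise.
Net moment of known loads = 342 N·m clockwise.
An unknown mass m at 0.53 m has arm 1.67 m; its moment is m·g·1.67 counterclockwise.
Setting net torque to zero: m × 10 × 1.67 = 342 → m = 342 / (10 × 1.67) = 20.5 kg.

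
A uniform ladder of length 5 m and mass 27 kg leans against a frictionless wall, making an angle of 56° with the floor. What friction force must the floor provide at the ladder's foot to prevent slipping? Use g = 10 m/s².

f ≈ 91.1 N

Take moments about the foot of the ladder.
Ladder weight 27×10 = 270 N acts at 2.5 m along the ladder; its horizontal arm is 2.5·cos56° = 1.398 m → τ = 377.5 N·m clockwise.
Wall normal N acts horizontally at the top; its moment arm is the height L sinθ = 5·sin56° = 4.145 m, counterclockwise.
Balancing moments: N × 4.145 = 377.5, giving N = 91.1 N.
ΣFx = 0: friction at the foot balances the wall's push, so f = N_wall = 91.1 N.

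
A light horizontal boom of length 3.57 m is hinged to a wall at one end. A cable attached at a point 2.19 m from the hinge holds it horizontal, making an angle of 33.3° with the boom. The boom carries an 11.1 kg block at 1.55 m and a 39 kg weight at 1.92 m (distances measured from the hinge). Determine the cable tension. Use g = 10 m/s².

Taking torques about the hinge:
Block: 11.1 × 10 = 111 N down at 1.55 m → arm 1.55 m, τ = 111 × 1.55 = 172.1 N·m clockwise.
Weight: 39 × 10 = 390 N down at 1.92 m → arm 1.92 m, τ = 390 × 1.92 = 748.8 N·m clockwise.
Total clockwise load moment = 920.9 N·m.
The cable tension T acts at 2.19 m; only its component perpendicular to the boom, T sinθ, produces torque. sin 33.3° = 0.549.
For rotational equilibrium, T × 2.19 × 0.549 = 920.9, so T = 920.9 / 1.202 = 766 N.

T ≈ 766 N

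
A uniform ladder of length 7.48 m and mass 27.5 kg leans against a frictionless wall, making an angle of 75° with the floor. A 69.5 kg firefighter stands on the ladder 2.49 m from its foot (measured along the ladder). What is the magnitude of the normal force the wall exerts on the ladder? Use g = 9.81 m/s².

About the foot of the ladder:
Ladder weight 27.5×9.81 = 269.8 N acts at 3.74 m along the ladder; its horizontal arm is 3.74·cos75° = 0.968 m → τ = 261.2 N·m clockwise.
Firefighter: 69.5×9.81 = 681.8 N at 2.49 m → arm 0.6445 m → τ = 439.4 N·m clockwise.
Wall normal N acts horizontally at the top; its moment arm is the height L sinθ = 7.48·sin75° = 7.225 m, counterclockwise.
For rotational equilibrium, N × 7.225 = 700.6, so N = 97 N.

N_wall ≈ 97 N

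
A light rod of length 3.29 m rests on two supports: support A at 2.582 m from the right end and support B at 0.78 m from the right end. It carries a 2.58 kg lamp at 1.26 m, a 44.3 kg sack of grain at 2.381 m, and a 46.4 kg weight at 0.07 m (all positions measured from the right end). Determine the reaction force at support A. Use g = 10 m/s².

Take moments about support B.
Lamp: 2.58 × 10 = 25.8 N down at 1.26 m → arm 0.48 m, τ = 25.8 × 0.48 = 12.38 N·m counterclockwise.
Sack of grain: 44.3 × 10 = 443 N down at 2.381 m → arm 1.601 m, τ = 443 × 1.601 = 709.2 N·m counterclockwise.
Weight: 46.4 × 10 = 464 N down at 0.07 m → arm 0.71 m, τ = 464 × 0.71 = 329.4 N·m clockwise.
Net load moment about support B = 392.2 N·m counterclockwise.
Reaction R at support A is upward at 2.582 m, arm 1.802 m → moment R × 1.802 clockwise.
For rotational equilibrium, R × 1.802 = 392.2, so R = 218 N.

R_A ≈ 218 N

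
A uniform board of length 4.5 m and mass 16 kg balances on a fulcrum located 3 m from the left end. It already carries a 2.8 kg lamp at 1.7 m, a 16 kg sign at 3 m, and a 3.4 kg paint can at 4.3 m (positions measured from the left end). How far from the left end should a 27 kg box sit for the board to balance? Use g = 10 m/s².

x ≈ 3.42 m from the left end

About the fulcrum (at 3 m from the left end):
Beam weight: 16 × 10 = 160 N down at 2.25 m → arm 0.75 m, τ = 160 × 0.75 = 120 N·m counterclockwise.
Lamp: 2.8 × 10 = 28 N down at 1.7 m → arm 1.3 m, τ = 28 × 1.3 = 36.4 N·m counterclockwise.
Sign: acts at the fulcrum, moment arm 0 → no torque.
Paint can: 3.4 × 10 = 34 N down at 4.3 m → arm 1.3 m, τ = 34 × 1.3 = 44.2 N·m clockwise.
Net moment of existing loads = 112.2 N·m counterclockwise.
The box weighs 27 × 10 = 270 N and must supply an equal clockwise moment, so its lever arm about the fulcrum is 112.2 / 270 = 0.416 m.
That puts it at 3 + 0.416 = 3.42 m from the left end.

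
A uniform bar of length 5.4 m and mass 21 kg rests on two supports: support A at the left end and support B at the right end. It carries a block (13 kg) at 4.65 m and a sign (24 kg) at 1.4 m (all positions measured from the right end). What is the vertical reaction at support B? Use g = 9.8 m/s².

R_B ≈ 295 N

Sum moments about support A (its reaction then has zero moment arm).
Beam weight: 21 × 9.8 = 205.8 N down at 2.7 m → arm 2.7 m, τ = 205.8 × 2.7 = 555.7 N·m clockwise.
Block: 13 × 9.8 = 127.4 N down at 4.65 m → arm 0.75 m, τ = 127.4 × 0.75 = 95.55 N·m clockwise.
Sign: 24 × 9.8 = 235.2 N down at 1.4 m → arm 4 m, τ = 235.2 × 4 = 940.8 N·m clockwise.
Net load moment about support A = 1592 N·m clockwise.
Reaction R at support B is upward at 0 m, arm 5.4 m → moment R × 5.4 counterclockwise.
For rotational equilibrium, R × 5.4 = 1592, so R = 295 N.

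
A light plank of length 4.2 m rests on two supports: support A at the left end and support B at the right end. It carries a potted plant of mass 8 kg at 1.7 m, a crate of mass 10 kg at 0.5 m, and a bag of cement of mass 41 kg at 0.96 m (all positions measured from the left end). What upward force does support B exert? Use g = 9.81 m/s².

Sum moments about support A (its reaction then has zero moment arm).
Potted plant: 8 × 9.81 = 78.48 N down at 1.7 m → arm 1.7 m, τ = 78.48 × 1.7 = 133.4 N·m clockwise.
Crate: 10 × 9.81 = 98.1 N down at 0.5 m → arm 0.5 m, τ = 98.1 × 0.5 = 49.05 N·m clockwise.
Bag of cement: 41 × 9.81 = 402.2 N down at 0.96 m → arm 0.96 m, τ = 402.2 × 0.96 = 386.1 N·m clockwise.
Net load moment about support A = 568.5 N·m clockwise.
Reaction R at support B is upward at 4.2 m, arm 4.2 m → moment R × 4.2 counterclockwise.
For rotational equilibrium, R × 4.2 = 568.5, so R = 135 N.

R_B ≈ 135 N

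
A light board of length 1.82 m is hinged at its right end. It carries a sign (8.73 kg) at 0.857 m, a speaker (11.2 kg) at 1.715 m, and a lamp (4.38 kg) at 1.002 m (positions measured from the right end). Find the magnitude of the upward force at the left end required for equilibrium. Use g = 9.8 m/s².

Take moments about the right end.
Sign: 8.73 × 9.8 = 85.55 N down at 0.857 m → arm 0.857 m, τ = 85.55 × 0.857 = 73.32 N·m counterclockwise.
Speaker: 11.2 × 9.8 = 109.8 N down at 1.715 m → arm 1.715 m, τ = 109.8 × 1.715 = 188.3 N·m counterclockwise.
Lamp: 4.38 × 9.8 = 42.92 N down at 1.002 m → arm 1.002 m, τ = 42.92 × 1.002 = 43.01 N·m counterclockwise.
Net moment of the loads = 304.6 N·m counterclockwise.
The upward force F acts at the left end, arm 1.82 m, giving F × 1.82 clockwise.
Balancing moments: F × 1.82 = 304.6, giving F = 304.6 / 1.82 = 167 N.

F ≈ 167 N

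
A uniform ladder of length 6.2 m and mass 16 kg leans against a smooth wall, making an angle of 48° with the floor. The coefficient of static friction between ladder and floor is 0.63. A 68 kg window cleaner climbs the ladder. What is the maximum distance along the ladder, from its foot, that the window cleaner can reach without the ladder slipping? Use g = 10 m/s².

Choose the foot of the ladder as the axis so the floor normal and friction both act there and drop out.
Ladder weight 16×10 = 160 N acts at 3.1 m along the ladder; its horizontal arm is 3.1·cos48° = 2.074 m → τ = 331.8 N·m clockwise.
Window cleaner weight 68×10 = 680 N at distance d → arm d·cos48° → τ = 680·d·0.6691 clockwise.
Wall normal N at the top has arm L sinθ = 4.607 m counterclockwise, so Στ = 0 gives N·4.607 = 331.8 + 455·d.
ΣFy = 0 ⇒ N_floor = 840 N, so the maximum friction is μ_s·N_floor = 0.63×840 = 529.2 N. ΣFx = 0 ⇒ N_wall = f, so at the slipping point N = 529.2 N.
Substituting: 529.2×4.607 = 331.8 + 455·d ⇒ d = (2438 − 331.8) / 455 = 4.63 m.

d ≈ 4.63 m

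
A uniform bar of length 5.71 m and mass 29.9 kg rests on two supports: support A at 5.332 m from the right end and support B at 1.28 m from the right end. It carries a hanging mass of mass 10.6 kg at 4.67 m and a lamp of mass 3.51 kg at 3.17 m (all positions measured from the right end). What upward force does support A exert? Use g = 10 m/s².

Taking torques about support B:
Beam weight: 29.9 × 10 = 299 N down at 2.855 m → arm 1.575 m, τ = 299 × 1.575 = 470.9 N·m counterclockwise.
Hanging mass: 10.6 × 10 = 106 N down at 4.67 m → arm 3.39 m, τ = 106 × 3.39 = 359.3 N·m counterclockwise.
Lamp: 3.51 × 10 = 35.1 N down at 3.17 m → arm 1.89 m, τ = 35.1 × 1.89 = 66.34 N·m counterclockwise.
Net load moment about support B = 896.5 N·m counterclockwise.
Reaction R at support A is upward at 5.332 m, arm 4.052 m → moment R × 4.052 clockwise.
Balancing moments: R × 4.052 = 896.5, giving R = 221 N.

R_A ≈ 221 N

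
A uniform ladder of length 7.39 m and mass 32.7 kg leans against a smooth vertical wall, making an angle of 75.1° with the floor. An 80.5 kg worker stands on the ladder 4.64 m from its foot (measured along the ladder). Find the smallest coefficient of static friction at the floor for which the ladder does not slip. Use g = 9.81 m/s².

μ_min ≈ 0.157

About the foot of the ladder:
Ladder weight 32.7×9.81 = 320.8 N acts at 3.695 m along the ladder; its horizontal arm is 3.695·cos75.1° = 0.9501 m → τ = 304.8 N·m clockwise.
Worker: 80.5×9.81 = 789.7 N at 4.64 m → arm 1.193 m → τ = 942.1 N·m clockwise.
Wall normal N acts horizontally at the top; its moment arm is the height L sinθ = 7.39·sin75.1° = 7.142 m, counterclockwise.
Balancing moments: N × 7.142 = 1247, giving N = 174.6 N.
ΣFx = 0 ⇒ f = N_wall = 174.6 N. ΣFy = 0 ⇒ N_floor = 1110 N.
μ_min = f / N_floor = 174.6 / 1110 = 0.157.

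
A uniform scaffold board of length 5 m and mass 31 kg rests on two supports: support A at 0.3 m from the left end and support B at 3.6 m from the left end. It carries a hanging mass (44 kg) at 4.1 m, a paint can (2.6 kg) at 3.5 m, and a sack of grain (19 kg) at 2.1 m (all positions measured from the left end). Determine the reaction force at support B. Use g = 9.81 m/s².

Sum moments about support A (its reaction then has zero moment arm).
Beam weight: 31 × 9.81 = 304.1 N down at 2.5 m → arm 2.2 m, τ = 304.1 × 2.2 = 669 N·m clockwise.
Hanging mass: 44 × 9.81 = 431.6 N down at 4.1 m → arm 3.8 m, τ = 431.6 × 3.8 = 1640 N·m clockwise.
Paint can: 2.6 × 9.81 = 25.51 N down at 3.5 m → arm 3.2 m, τ = 25.51 × 3.2 = 81.63 N·m clockwise.
Sack of grain: 19 × 9.81 = 186.4 N down at 2.1 m → arm 1.8 m, τ = 186.4 × 1.8 = 335.5 N·m clockwise.
Net load moment about support A = 2726 N·m clockwise.
Reaction R at support B is upward at 3.6 m, arm 3.3 m → moment R × 3.3 counterclockwise.
Balancing moments: R × 3.3 = 2726, giving R = 826 N.

R_B ≈ 826 N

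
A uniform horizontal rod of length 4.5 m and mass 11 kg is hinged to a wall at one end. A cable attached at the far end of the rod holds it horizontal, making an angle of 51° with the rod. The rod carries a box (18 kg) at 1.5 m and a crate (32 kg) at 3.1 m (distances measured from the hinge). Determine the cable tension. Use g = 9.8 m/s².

Sum moments about the hinge (the unknown hinge reaction has zero arm there).
Beam weight: 11 × 9.8 = 107.8 N down at 2.25 m → arm 2.25 m, τ = 107.8 × 2.25 = 242.5 N·m clockwise.
Box: 18 × 9.8 = 176.4 N down at 1.5 m → arm 1.5 m, τ = 176.4 × 1.5 = 264.6 N·m clockwise.
Crate: 32 × 9.8 = 313.6 N down at 3.1 m → arm 3.1 m, τ = 313.6 × 3.1 = 972.2 N·m clockwise.
Total clockwise load moment = 1479 N·m.
The cable tension T acts at 4.5 m; only its component perpendicular to the rod, T sinθ, produces torque. sin 51° = 0.7771.
Setting net torque to zero: T × 4.5 × 0.7771 = 1479 → T = 1479 / 3.497 = 423 N.

T ≈ 423 N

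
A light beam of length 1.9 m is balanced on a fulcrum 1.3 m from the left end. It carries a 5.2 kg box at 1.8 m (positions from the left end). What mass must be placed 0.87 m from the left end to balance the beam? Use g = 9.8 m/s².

m ≈ 6.05 kg

About the fulcrum (at 1.3 m from the left end):
Box: 5.2 × 9.8 = 50.96 N down at 1.8 m → arm 0.5 m, τ = 50.96 × 0.5 = 25.48 N·m clockwise.
Net moment of known loads = 25.48 N·m clockwise.
An unknown mass m at 0.87 m has arm 0.43 m; its moment is m·g·0.43 counterclockwise.
Balancing moments: m × 9.8 × 0.43 = 25.48, giving m = 25.48 / (9.8 × 0.43) = 6.05 kg.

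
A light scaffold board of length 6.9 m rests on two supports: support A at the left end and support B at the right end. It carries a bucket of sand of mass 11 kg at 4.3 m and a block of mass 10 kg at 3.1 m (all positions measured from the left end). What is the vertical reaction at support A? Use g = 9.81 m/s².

R_A ≈ 94.7 N

Choose support B as the axis so its reaction then has zero moment arm.
Bucket of sand: 11 × 9.81 = 107.9 N down at 4.3 m → arm 2.6 m, τ = 107.9 × 2.6 = 280.5 N·m counterclockwise.
Block: 10 × 9.81 = 98.1 N down at 3.1 m → arm 3.8 m, τ = 98.1 × 3.8 = 372.8 N·m counterclockwise.
Net load moment about support B = 653.3 N·m counterclockwise.
Reaction R at support A is upward at 0 m, arm 6.9 m → moment R × 6.9 clockwise.
Setting net torque to zero: R × 6.9 = 653.3 → R = 94.7 N.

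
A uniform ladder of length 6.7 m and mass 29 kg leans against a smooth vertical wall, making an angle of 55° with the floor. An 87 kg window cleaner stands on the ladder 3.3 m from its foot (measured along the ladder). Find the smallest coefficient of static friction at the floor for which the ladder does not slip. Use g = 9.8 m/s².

About the foot of the ladder:
Ladder weight 29×9.8 = 284.2 N acts at 3.35 m along the ladder; its horizontal arm is 3.35·cos55° = 1.921 m → τ = 545.9 N·m clockwise.
Window cleaner: 87×9.8 = 852.6 N at 3.3 m → arm 1.893 m → τ = 1614 N·m clockwise.
Wall normal N acts horizontally at the top; its moment arm is the height L sinθ = 6.7·sin55° = 5.488 m, counterclockwise.
Balancing moments: N × 5.488 = 2160, giving N = 393.6 N.
ΣFx = 0 ⇒ f = N_wall = 393.6 N. ΣFy = 0 ⇒ N_floor = 1137 N.
μ_min = f / N_floor = 393.6 / 1137 = 0.346.

μ_min ≈ 0.346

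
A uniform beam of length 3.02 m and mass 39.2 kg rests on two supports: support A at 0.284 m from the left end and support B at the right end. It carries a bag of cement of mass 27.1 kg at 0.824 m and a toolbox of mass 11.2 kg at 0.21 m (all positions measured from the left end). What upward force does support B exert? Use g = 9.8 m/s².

R_B ≈ 222 N

About support A:
Beam weight: 39.2 × 9.8 = 384.2 N down at 1.51 m → arm 1.226 m, τ = 384.2 × 1.226 = 471 N·m clockwise.
Bag of cement: 27.1 × 9.8 = 265.6 N down at 0.824 m → arm 0.54 m, τ = 265.6 × 0.54 = 143.4 N·m clockwise.
Toolbox: 11.2 × 9.8 = 109.8 N down at 0.21 m → arm 0.074 m, τ = 109.8 × 0.074 = 8.125 N·m counterclockwise.
Net load moment about support A = 606.3 N·m clockwise.
Reaction R at support B is upward at 3.02 m, arm 2.736 m → moment R × 2.736 counterclockwise.
Balancing moments: R × 2.736 = 606.3, giving R = 222 N.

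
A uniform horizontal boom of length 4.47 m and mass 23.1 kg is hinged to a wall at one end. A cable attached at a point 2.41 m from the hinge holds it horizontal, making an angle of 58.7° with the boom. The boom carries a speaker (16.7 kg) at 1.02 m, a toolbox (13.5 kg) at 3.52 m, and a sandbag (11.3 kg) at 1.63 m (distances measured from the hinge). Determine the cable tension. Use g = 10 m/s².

Taking torques about the hinge:
Beam weight: 23.1 × 10 = 231 N down at 2.235 m → arm 2.235 m, τ = 231 × 2.235 = 516.3 N·m clockwise.
Speaker: 16.7 × 10 = 167 N down at 1.02 m → arm 1.02 m, τ = 167 × 1.02 = 170.3 N·m clockwise.
Toolbox: 13.5 × 10 = 135 N down at 3.52 m → arm 3.52 m, τ = 135 × 3.52 = 475.2 N·m clockwise.
Sandbag: 11.3 × 10 = 113 N down at 1.63 m → arm 1.63 m, τ = 113 × 1.63 = 184.2 N·m clockwise.
Total clockwise load moment = 1346 N·m.
The cable tension T acts at 2.41 m; only its component perpendicular to the boom, T sinθ, produces torque. sin 58.7° = 0.8545.
Balancing moments: T × 2.41 × 0.8545 = 1346, giving T = 1346 / 2.059 = 654 N.

T ≈ 654 N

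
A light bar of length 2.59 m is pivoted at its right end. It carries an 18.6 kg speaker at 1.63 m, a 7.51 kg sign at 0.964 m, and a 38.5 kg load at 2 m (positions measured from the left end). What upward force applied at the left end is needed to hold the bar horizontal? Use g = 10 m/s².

Taking torques about the right end:
Speaker: 18.6 × 10 = 186 N down at 1.63 m → arm 0.96 m, τ = 186 × 0.96 = 178.6 N·m counterclockwise.
Sign: 7.51 × 10 = 75.1 N down at 0.964 m → arm 1.626 m, τ = 75.1 × 1.626 = 122.1 N·m counterclockwise.
Load: 38.5 × 10 = 385 N down at 2 m → arm 0.59 m, τ = 385 × 0.59 = 227.1 N·m counterclockwise.
Net moment of the loads = 527.8 N·m counterclockwise.
The upward force F acts at the left end, arm 2.59 m, giving F × 2.59 clockwise.
Setting net torque to zero: F × 2.59 = 527.8 → F = 527.8 / 2.59 = 204 N.

F ≈ 204 N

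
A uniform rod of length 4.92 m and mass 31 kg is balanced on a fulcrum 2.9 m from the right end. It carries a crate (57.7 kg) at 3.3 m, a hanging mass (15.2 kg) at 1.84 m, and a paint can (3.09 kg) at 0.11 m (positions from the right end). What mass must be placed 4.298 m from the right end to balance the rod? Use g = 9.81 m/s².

Sum moments about the fulcrum (at 2.9 m from the right end) (the support reaction has zero arm there).
Beam weight: 31 × 9.81 = 304.1 N down at 2.46 m → arm 0.44 m, τ = 304.1 × 0.44 = 133.8 N·m clockwise.
Crate: 57.7 × 9.81 = 566 N down at 3.3 m → arm 0.4 m, τ = 566 × 0.4 = 226.4 N·m counterclockwise.
Hanging mass: 15.2 × 9.81 = 149.1 N down at 1.84 m → arm 1.06 m, τ = 149.1 × 1.06 = 158 N·m clockwise.
Paint can: 3.09 × 9.81 = 30.31 N down at 0.11 m → arm 2.79 m, τ = 30.31 × 2.79 = 84.56 N·m clockwise.
Net moment of known loads = 150 N·m clockwise.
An unknown mass m at 4.298 m has arm 1.398 m; its moment is m·g·1.398 counterclockwise.
Balancing moments: m × 9.81 × 1.398 = 150, giving m = 150 / (9.81 × 1.398) = 10.9 kg.

m ≈ 10.9 kg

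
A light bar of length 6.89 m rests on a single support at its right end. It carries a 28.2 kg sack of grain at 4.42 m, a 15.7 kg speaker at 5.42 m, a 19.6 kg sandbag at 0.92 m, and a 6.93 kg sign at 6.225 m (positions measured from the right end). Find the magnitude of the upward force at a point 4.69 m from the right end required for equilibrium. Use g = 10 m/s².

F ≈ 578 N

About the right end:
Sack of grain: 28.2 × 10 = 282 N down at 4.42 m → arm 4.42 m, τ = 282 × 4.42 = 1246 N·m counterclockwise.
Speaker: 15.7 × 10 = 157 N down at 5.42 m → arm 5.42 m, τ = 157 × 5.42 = 850.9 N·m counterclockwise.
Sandbag: 19.6 × 10 = 196 N down at 0.92 m → arm 0.92 m, τ = 196 × 0.92 = 180.3 N·m counterclockwise.
Sign: 6.93 × 10 = 69.3 N down at 6.225 m → arm 6.225 m, τ = 69.3 × 6.225 = 431.4 N·m counterclockwise.
Net moment of the loads = 2709 N·m counterclockwise.
The upward force F acts at a point 4.69 m from the right end, arm 4.69 m, giving F × 4.69 clockwise.
For rotational equilibrium, F × 4.69 = 2709, so F = 2709 / 4.69 = 578 N.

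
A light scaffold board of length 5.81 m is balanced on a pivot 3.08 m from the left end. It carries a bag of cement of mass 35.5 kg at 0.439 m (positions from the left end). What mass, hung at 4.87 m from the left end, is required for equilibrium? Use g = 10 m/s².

m ≈ 52.4 kg

Taking torques about the pivot (at 3.08 m from the left end):
Bag of cement: 35.5 × 10 = 355 N down at 0.439 m → arm 2.641 m, τ = 355 × 2.641 = 937.6 N·m counterclockwise.
Net moment of known loads = 937.6 N·m counterclockwise.
An unknown mass m at 4.87 m has arm 1.79 m; its moment is m·g·1.79 clockwise.
Balancing moments: m × 10 × 1.79 = 937.6, giving m = 937.6 / (10 × 1.79) = 52.4 kg.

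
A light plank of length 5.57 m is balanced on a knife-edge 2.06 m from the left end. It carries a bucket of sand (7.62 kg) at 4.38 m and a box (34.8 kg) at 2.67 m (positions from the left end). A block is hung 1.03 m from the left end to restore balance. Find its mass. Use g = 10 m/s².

Take moments about the knife-edge (at 2.06 m from the left end).
Bucket of sand: 7.62 × 10 = 76.2 N down at 4.38 m → arm 2.32 m, τ = 76.2 × 2.32 = 176.8 N·m clockwise.
Box: 34.8 × 10 = 348 N down at 2.67 m → arm 0.61 m, τ = 348 × 0.61 = 212.3 N·m clockwise.
Net moment of known loads = 389.1 N·m clockwise.
An unknown mass m at 1.03 m has arm 1.03 m; its moment is m·g·1.03 counterclockwise.
Balancing moments: m × 10 × 1.03 = 389.1, giving m = 389.1 / (10 × 1.03) = 37.8 kg.

m ≈ 37.8 kg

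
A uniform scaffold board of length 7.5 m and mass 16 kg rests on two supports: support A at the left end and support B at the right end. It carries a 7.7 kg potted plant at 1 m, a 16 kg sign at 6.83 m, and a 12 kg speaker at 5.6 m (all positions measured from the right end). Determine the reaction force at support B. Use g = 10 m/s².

R_B ≈ 191 N

Sum moments about support A (its reaction then has zero moment arm).
Beam weight: 16 × 10 = 160 N down at 3.75 m → arm 3.75 m, τ = 160 × 3.75 = 600 N·m clockwise.
Potted plant: 7.7 × 10 = 77 N down at 1 m → arm 6.5 m, τ = 77 × 6.5 = 500.5 N·m clockwise.
Sign: 16 × 10 = 160 N down at 6.83 m → arm 0.67 m, τ = 160 × 0.67 = 107.2 N·m clockwise.
Speaker: 12 × 10 = 120 N down at 5.6 m → arm 1.9 m, τ = 120 × 1.9 = 228 N·m clockwise.
Net load moment about support A = 1436 N·m clockwise.
Reaction R at support B is upward at 0 m, arm 7.5 m → moment R × 7.5 counterclockwise.
Setting net torque to zero: R × 7.5 = 1436 → R = 191 N.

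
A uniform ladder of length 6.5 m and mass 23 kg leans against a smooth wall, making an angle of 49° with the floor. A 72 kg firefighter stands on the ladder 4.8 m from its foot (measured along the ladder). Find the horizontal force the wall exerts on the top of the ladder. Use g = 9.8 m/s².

Take moments about the foot of the ladder.
Ladder weight 23×9.8 = 225.4 N acts at 3.25 m along the ladder; its horizontal arm is 3.25·cos49° = 2.132 m → τ = 480.6 N·m clockwise.
Firefighter: 72×9.8 = 705.6 N at 4.8 m → arm 3.149 m → τ = 2222 N·m clockwise.
Wall normal N acts horizontally at the top; its moment arm is the height L sinθ = 6.5·sin49° = 4.906 m, counterclockwise.
Balancing moments: N × 4.906 = 2703, giving N = 551 N.

N_wall ≈ 551 N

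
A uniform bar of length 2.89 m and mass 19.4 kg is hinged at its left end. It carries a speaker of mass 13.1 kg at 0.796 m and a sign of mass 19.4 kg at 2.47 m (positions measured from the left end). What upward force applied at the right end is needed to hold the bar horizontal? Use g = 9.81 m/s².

F ≈ 293 N

Choose the left end as the axis so the unknown pivot reaction has zero arm there.
Beam weight: 19.4 × 9.81 = 190.3 N down at 1.445 m → arm 1.445 m, τ = 190.3 × 1.445 = 275 N·m clockwise.
Speaker: 13.1 × 9.81 = 128.5 N down at 0.796 m → arm 0.796 m, τ = 128.5 × 0.796 = 102.3 N·m clockwise.
Sign: 19.4 × 9.81 = 190.3 N down at 2.47 m → arm 2.47 m, τ = 190.3 × 2.47 = 470 N·m clockwise.
Net moment of the loads = 847.3 N·m clockwise.
The upward force F acts at the right end, arm 2.89 m, giving F × 2.89 counterclockwise.
Setting net torque to zero: F × 2.89 = 847.3 → F = 847.3 / 2.89 = 293 N.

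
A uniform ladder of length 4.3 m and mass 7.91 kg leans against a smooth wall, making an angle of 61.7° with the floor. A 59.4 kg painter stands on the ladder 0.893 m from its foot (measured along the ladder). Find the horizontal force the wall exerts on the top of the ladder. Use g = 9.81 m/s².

N_wall ≈ 86.1 N

Taking torques about the foot of the ladder:
Ladder weight 7.91×9.81 = 77.6 N acts at 2.15 m along the ladder; its horizontal arm is 2.15·cos61.7° = 1.019 m → τ = 79.07 N·m clockwise.
Painter: 59.4×9.81 = 582.7 N at 0.893 m → arm 0.4234 m → τ = 246.7 N·m clockwise.
Wall normal N acts horizontally at the top; its moment arm is the height L sinθ = 4.3·sin61.7° = 3.786 m, counterclockwise.
Στ = 0 ⇒ N × 3.786 = 325.8 ⇒ N = 86.1 N.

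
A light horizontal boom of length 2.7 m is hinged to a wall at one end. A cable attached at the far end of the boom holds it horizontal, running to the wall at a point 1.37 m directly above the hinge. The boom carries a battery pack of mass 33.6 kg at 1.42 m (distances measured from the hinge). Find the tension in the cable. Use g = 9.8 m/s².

T ≈ 383 N

About the hinge:
Battery pack: 33.6 × 9.8 = 329.3 N down at 1.42 m → arm 1.42 m, τ = 329.3 × 1.42 = 467.6 N·m clockwise.
Total clockwise load moment = 467.6 N·m.
The cable tension T acts at 2.7 m; only its component perpendicular to the boom, T sinθ, produces torque. sinθ = h/√(h²+d²) = 1.37/√(1.37²+2.7²) = 0.4525.
For rotational equilibrium, T × 2.7 × 0.4525 = 467.6, so T = 467.6 / 1.222 = 383 N.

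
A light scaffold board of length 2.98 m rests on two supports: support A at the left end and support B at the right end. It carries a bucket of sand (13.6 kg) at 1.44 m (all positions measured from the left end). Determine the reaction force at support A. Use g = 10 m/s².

About support B:
Bucket of sand: 13.6 × 10 = 136 N down at 1.44 m → arm 1.54 m, τ = 136 × 1.54 = 209.4 N·m counterclockwise.
Net load moment about support B = 209.4 N·m counterclockwise.
Reaction R at support A is upward at 0 m, arm 2.98 m → moment R × 2.98 clockwise.
Στ = 0 ⇒ R × 2.98 = 209.4 ⇒ R = 70.3 N.

R_A ≈ 70.3 N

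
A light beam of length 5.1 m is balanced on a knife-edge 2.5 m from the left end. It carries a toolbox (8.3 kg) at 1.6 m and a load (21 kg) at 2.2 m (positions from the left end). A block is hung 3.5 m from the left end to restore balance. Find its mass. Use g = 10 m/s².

Take moments about the knife-edge (at 2.5 m from the left end).
Toolbox: 8.3 × 10 = 83 N down at 1.6 m → arm 0.9 m, τ = 83 × 0.9 = 74.7 N·m counterclockwise.
Load: 21 × 10 = 210 N down at 2.2 m → arm 0.3 m, τ = 210 × 0.3 = 63 N·m counterclockwise.
Net moment of known loads = 137.7 N·m counterclockwise.
An unknown mass m at 3.5 m has arm 1 m; its moment is m·g·1 clockwise.
Στ = 0 ⇒ m × 10 × 1 = 137.7 ⇒ m = 137.7 / (10 × 1) = 13.8 kg.

m ≈ 13.8 kg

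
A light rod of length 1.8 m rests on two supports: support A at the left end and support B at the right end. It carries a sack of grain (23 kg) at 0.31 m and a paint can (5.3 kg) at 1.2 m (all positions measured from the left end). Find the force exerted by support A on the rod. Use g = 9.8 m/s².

Take moments about support B.
Sack of grain: 23 × 9.8 = 225.4 N down at 0.31 m → arm 1.49 m, τ = 225.4 × 1.49 = 335.8 N·m counterclockwise.
Paint can: 5.3 × 9.8 = 51.94 N down at 1.2 m → arm 0.6 m, τ = 51.94 × 0.6 = 31.16 N·m counterclockwise.
Net load moment about support B = 367 N·m counterclockwise.
Reaction R at support A is upward at 0 m, arm 1.8 m → moment R × 1.8 clockwise.
For rotational equilibrium, R × 1.8 = 367, so R = 204 N.

R_A ≈ 204 N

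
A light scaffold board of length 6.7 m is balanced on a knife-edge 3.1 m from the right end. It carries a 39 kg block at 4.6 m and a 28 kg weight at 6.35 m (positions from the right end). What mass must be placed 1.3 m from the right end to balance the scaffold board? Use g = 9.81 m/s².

Sum moments about the knife-edge (at 3.1 m from the right end) (the support reaction has zero arm there).
Block: 39 × 9.81 = 382.6 N down at 4.6 m → arm 1.5 m, τ = 382.6 × 1.5 = 573.9 N·m counterclockwise.
Weight: 28 × 9.81 = 274.7 N down at 6.35 m → arm 3.25 m, τ = 274.7 × 3.25 = 892.8 N·m counterclockwise.
Net moment of known loads = 1467 N·m counterclockwise.
An unknown mass m at 1.3 m has arm 1.8 m; its moment is m·g·1.8 clockwise.
Setting net torque to zero: m × 9.81 × 1.8 = 1467 → m = 1467 / (9.81 × 1.8) = 83.1 kg.

m ≈ 83.1 kg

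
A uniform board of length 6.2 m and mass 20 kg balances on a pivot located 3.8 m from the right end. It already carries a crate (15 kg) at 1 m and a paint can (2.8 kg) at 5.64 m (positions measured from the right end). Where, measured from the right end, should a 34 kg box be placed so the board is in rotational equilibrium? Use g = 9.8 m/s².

Choose the pivot (at 3.8 m from the right end) as the axis so the support reaction has zero arm there.
Beam weight: 20 × 9.8 = 196 N down at 3.1 m → arm 0.7 m, τ = 196 × 0.7 = 137.2 N·m clockwise.
Crate: 15 × 9.8 = 147 N down at 1 m → arm 2.8 m, τ = 147 × 2.8 = 411.6 N·m clockwise.
Paint can: 2.8 × 9.8 = 27.44 N down at 5.64 m → arm 1.84 m, τ = 27.44 × 1.84 = 50.49 N·m counterclockwise.
Net moment of existing loads = 498.3 N·m clockwise.
The box weighs 34 × 9.8 = 333.2 N and must supply an equal counterclockwise moment, so its lever arm about the pivot is 498.3 / 333.2 = 1.5 m.
That puts it at 3.8 + 1.5 = 5.3 m from the right end.

x ≈ 5.3 m from the right end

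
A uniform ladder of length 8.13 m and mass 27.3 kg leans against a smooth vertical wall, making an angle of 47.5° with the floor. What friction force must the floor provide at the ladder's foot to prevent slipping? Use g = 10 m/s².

About the foot of the ladder:
Ladder weight 27.3×10 = 273 N acts at 4.065 m along the ladder; its horizontal arm is 4.065·cos47.5° = 2.746 m → τ = 749.7 N·m clockwise.
Wall normal N acts horizontally at the top; its moment arm is the height L sinθ = 8.13·sin47.5° = 5.994 m, counterclockwise.
Στ = 0 ⇒ N × 5.994 = 749.7 ⇒ N = 125 N.
ΣFx = 0: friction at the foot balances the wall's push, so f = N_wall = 125 N.

f ≈ 125 N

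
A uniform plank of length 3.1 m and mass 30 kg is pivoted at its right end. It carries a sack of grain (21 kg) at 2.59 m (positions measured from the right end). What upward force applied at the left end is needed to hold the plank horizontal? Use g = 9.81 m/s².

Choose the right end as the axis so the unknown pivot reaction has zero arm there.
Beam weight: 30 × 9.81 = 294.3 N down at 1.55 m → arm 1.55 m, τ = 294.3 × 1.55 = 456.2 N·m counterclockwise.
Sack of grain: 21 × 9.81 = 206 N down at 2.59 m → arm 2.59 m, τ = 206 × 2.59 = 533.5 N·m counterclockwise.
Net moment of the loads = 989.7 N·m counterclockwise.
The upward force F acts at the left end, arm 3.1 m, giving F × 3.1 clockwise.
For rotational equilibrium, F × 3.1 = 989.7, so F = 989.7 / 3.1 = 319 N.

F ≈ 319 N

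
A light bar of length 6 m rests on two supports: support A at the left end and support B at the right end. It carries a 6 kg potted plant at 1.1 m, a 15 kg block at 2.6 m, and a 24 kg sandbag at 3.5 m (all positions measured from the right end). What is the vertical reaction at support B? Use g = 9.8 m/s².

Sum moments about support A (its reaction then has zero moment arm).
Potted plant: 6 × 9.8 = 58.8 N down at 1.1 m → arm 4.9 m, τ = 58.8 × 4.9 = 288.1 N·m clockwise.
Block: 15 × 9.8 = 147 N down at 2.6 m → arm 3.4 m, τ = 147 × 3.4 = 499.8 N·m clockwise.
Sandbag: 24 × 9.8 = 235.2 N down at 3.5 m → arm 2.5 m, τ = 235.2 × 2.5 = 588 N·m clockwise.
Net load moment about support A = 1376 N·m clockwise.
Reaction R at support B is upward at 0 m, arm 6 m → moment R × 6 counterclockwise.
Balancing moments: R × 6 = 1376, giving R = 229 N.

R_B ≈ 229 N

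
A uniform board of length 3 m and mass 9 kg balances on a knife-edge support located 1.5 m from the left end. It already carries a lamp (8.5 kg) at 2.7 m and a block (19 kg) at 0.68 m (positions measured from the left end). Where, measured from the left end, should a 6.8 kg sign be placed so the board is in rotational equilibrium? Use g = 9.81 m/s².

Take moments about the knife-edge support (at 1.5 m from the left end).
Beam weight: acts at the knife-edge support, moment arm 0 → no torque.
Lamp: 8.5 × 9.81 = 83.39 N down at 2.7 m → arm 1.2 m, τ = 83.39 × 1.2 = 100.1 N·m clockwise.
Block: 19 × 9.81 = 186.4 N down at 0.68 m → arm 0.82 m, τ = 186.4 × 0.82 = 152.8 N·m counterclockwise.
Net moment of existing loads = 52.7 N·m counterclockwise.
The sign weighs 6.8 × 9.81 = 66.71 N and must supply an equal clockwise moment, so its lever arm about the knife-edge support is 52.7 / 66.71 = 0.79 m.
That puts it at 1.5 + 0.79 = 2.29 m from the left end.

x ≈ 2.29 m from the left end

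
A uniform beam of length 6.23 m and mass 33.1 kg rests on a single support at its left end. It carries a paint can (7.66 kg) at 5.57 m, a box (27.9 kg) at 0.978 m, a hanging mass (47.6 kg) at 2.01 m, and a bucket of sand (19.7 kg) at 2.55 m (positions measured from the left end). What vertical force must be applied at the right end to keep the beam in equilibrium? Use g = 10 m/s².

F ≈ 512 N

Take moments about the left end.
Beam weight: 33.1 × 10 = 331 N down at 3.115 m → arm 3.115 m, τ = 331 × 3.115 = 1031 N·m clockwise.
Paint can: 7.66 × 10 = 76.6 N down at 5.57 m → arm 5.57 m, τ = 76.6 × 5.57 = 426.7 N·m clockwise.
Box: 27.9 × 10 = 279 N down at 0.978 m → arm 0.978 m, τ = 279 × 0.978 = 272.9 N·m clockwise.
Hanging mass: 47.6 × 10 = 476 N down at 2.01 m → arm 2.01 m, τ = 476 × 2.01 = 956.8 N·m clockwise.
Bucket of sand: 19.7 × 10 = 197 N down at 2.55 m → arm 2.55 m, τ = 197 × 2.55 = 502.3 N·m clockwise.
Net moment of the loads = 3190 N·m clockwise.
The upward force F acts at the right end, arm 6.23 m, giving F × 6.23 counterclockwise.
Balancing moments: F × 6.23 = 3190, giving F = 3190 / 6.23 = 512 N.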